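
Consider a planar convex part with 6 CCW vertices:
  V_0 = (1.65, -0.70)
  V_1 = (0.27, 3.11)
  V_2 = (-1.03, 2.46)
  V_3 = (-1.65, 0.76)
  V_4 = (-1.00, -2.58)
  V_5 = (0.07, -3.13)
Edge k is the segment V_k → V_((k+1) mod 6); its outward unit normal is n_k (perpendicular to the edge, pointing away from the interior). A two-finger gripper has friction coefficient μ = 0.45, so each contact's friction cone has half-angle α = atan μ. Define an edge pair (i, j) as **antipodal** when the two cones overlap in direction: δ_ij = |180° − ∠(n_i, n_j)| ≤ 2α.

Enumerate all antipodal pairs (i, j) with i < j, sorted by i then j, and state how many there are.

α = atan 0.45 = 24.23°;  2α = 48.46°
n_0 = (+0.9402, +0.3406)
n_1 = (-0.4472, +0.8944)
n_2 = (-0.9395, +0.3426)
n_3 = (-0.9816, -0.1910)
n_4 = (-0.4572, -0.8894)
n_5 = (+0.8384, -0.5451)
  (0,1): δ = 83.35°  ·
  (0,2): δ = 39.95°  ✓
  (0,3): δ = 8.90°  ✓
  (0,4): δ = 42.89°  ✓
  (0,5): δ = 127.06°  ·
  (1,2): δ = 136.60°  ·
  (1,3): δ = 105.55°  ·
  (1,4): δ = 53.77°  ·
  (1,5): δ = 30.40°  ✓
  (2,3): δ = 148.95°  ·
  (2,4): δ = 97.17°  ·
  (2,5): δ = 12.99°  ✓
  (3,4): δ = 128.22°  ·
  (3,5): δ = 44.04°  ✓
  (4,5): δ = 95.83°  ·
antipodal pairs: 6

count = 6; pairs: (0,2), (0,3), (0,4), (1,5), (2,5), (3,5)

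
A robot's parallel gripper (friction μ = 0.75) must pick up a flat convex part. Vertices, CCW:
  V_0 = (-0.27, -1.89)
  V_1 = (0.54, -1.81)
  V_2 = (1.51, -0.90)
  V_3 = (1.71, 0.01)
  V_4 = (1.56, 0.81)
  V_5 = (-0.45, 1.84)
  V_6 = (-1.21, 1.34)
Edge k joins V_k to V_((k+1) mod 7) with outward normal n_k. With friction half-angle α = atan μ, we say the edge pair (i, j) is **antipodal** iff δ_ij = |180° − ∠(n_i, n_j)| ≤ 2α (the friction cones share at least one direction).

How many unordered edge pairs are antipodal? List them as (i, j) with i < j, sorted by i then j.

α = atan 0.75 = 36.87°;  2α = 73.74°
n_0 = (+0.0983, -0.9952)
n_1 = (+0.6842, -0.7293)
n_2 = (+0.9767, -0.2147)
n_3 = (+0.9829, +0.1843)
n_4 = (+0.4560, +0.8900)
n_5 = (-0.5496, +0.8354)
n_6 = (-0.9602, -0.2794)
  (0,1): δ = 142.47°  ·
  (0,2): δ = 108.04°  ·
  (0,3): δ = 85.02°  ·
  (0,4): δ = 32.77°  ✓
  (0,5): δ = 27.70°  ✓
  (0,6): δ = 100.59°  ·
  (1,2): δ = 145.57°  ·
  (1,3): δ = 122.55°  ·
  (1,4): δ = 70.30°  ✓
  (1,5): δ = 9.83°  ✓
  (1,6): δ = 63.05°  ✓
  (2,3): δ = 156.98°  ·
  (2,4): δ = 104.74°  ·
  (2,5): δ = 44.26°  ✓
  (2,6): δ = 28.62°  ✓
  (3,4): δ = 127.75°  ·
  (3,5): δ = 67.28°  ✓
  (3,6): δ = 5.61°  ✓
  (4,5): δ = 119.53°  ·
  (4,6): δ = 46.64°  ✓
  (5,6): δ = 107.11°  ·
antipodal pairs: 10

count = 10; pairs: (0,4), (0,5), (1,4), (1,5), (1,6), (2,5), (2,6), (3,5), (3,6), (4,6)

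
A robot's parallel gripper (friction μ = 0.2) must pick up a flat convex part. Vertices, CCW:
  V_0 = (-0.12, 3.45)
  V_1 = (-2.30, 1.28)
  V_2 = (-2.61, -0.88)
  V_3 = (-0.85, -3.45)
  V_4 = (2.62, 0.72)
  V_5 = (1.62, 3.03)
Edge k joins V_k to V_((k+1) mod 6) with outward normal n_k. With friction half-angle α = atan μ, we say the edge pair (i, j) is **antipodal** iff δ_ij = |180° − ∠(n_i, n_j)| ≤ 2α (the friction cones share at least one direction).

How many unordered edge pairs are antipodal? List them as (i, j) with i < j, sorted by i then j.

α = atan 0.2 = 11.31°;  2α = 22.62°
n_0 = (-0.7055, +0.7087)
n_1 = (-0.9899, +0.1421)
n_2 = (-0.8251, -0.5650)
n_3 = (+0.7687, -0.6396)
n_4 = (+0.9177, +0.3973)
n_5 = (+0.2346, +0.9721)
  (0,1): δ = 143.04°  ·
  (0,2): δ = 100.46°  ·
  (0,3): δ = 5.37°  ✓
  (0,4): δ = 68.54°  ·
  (0,5): δ = 121.56°  ·
  (1,2): δ = 137.43°  ·
  (1,3): δ = 31.60°  ·
  (1,4): δ = 31.58°  ·
  (1,5): δ = 84.60°  ·
  (2,3): δ = 74.17°  ·
  (2,4): δ = 11.00°  ✓
  (2,5): δ = 42.03°  ·
  (3,4): δ = 116.83°  ·
  (3,5): δ = 63.81°  ·
  (4,5): δ = 126.98°  ·
antipodal pairs: 2

count = 2; pairs: (0,3), (2,4)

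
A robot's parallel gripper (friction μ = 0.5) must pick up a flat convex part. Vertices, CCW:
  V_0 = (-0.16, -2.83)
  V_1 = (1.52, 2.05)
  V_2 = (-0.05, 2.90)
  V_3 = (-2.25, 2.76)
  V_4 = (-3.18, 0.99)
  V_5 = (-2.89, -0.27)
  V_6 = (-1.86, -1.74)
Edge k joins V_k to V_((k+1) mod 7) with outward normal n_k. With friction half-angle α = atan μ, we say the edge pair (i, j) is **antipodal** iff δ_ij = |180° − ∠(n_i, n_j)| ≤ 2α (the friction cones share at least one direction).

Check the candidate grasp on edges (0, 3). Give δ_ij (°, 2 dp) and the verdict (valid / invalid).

α = atan 0.5 = 26.57°;  2α = 53.13°
edge 0: e_0 = (+1.68, +4.88);  n_0 = (+0.9455, -0.3255)
edge 3: e_3 = (-0.93, -1.77);  n_3 = (-0.8852, +0.4651)
∠(n_0, n_3) = 171.28°
δ = |180° − 171.28°| = 8.72°
8.72° ≤ 2α = 53.13°  →  valid

δ = 8.72°, valid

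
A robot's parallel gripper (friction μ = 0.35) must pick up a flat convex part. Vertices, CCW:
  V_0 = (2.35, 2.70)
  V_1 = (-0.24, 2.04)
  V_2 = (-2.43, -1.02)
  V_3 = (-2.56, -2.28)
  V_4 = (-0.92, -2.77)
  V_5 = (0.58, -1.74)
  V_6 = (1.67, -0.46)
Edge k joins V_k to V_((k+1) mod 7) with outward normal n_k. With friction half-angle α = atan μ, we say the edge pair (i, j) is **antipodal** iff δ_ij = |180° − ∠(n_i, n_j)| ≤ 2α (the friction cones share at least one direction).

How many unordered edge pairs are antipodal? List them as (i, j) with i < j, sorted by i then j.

count = 8; pairs: (0,3), (0,4), (0,5), (1,4), (1,5), (1,6), (2,5), (2,6)

α = atan 0.35 = 19.29°;  2α = 38.58°
n_0 = (-0.2469, +0.9690)
n_1 = (-0.8132, +0.5820)
n_2 = (-0.9947, +0.1026)
n_3 = (-0.2863, -0.9581)
n_4 = (+0.5661, -0.8244)
n_5 = (+0.7614, -0.6483)
n_6 = (+0.9776, -0.2104)
  (0,1): δ = 139.89°  ·
  (0,2): δ = 110.19°  ·
  (0,3): δ = 30.93°  ✓
  (0,4): δ = 20.18°  ✓
  (0,5): δ = 35.29°  ✓
  (0,6): δ = 63.56°  ·
  (1,2): δ = 150.30°  ·
  (1,3): δ = 71.04°  ·
  (1,4): δ = 19.93°  ✓
  (1,5): δ = 4.83°  ✓
  (1,6): δ = 23.45°  ✓
  (2,3): δ = 100.74°  ·
  (2,4): δ = 49.63°  ·
  (2,5): δ = 34.53°  ✓
  (2,6): δ = 6.25°  ✓
  (3,4): δ = 128.89°  ·
  (3,5): δ = 113.78°  ·
  (3,6): δ = 85.51°  ·
  (4,5): δ = 164.89°  ·
  (4,6): δ = 136.62°  ·
  (5,6): δ = 151.73°  ·
antipodal pairs: 8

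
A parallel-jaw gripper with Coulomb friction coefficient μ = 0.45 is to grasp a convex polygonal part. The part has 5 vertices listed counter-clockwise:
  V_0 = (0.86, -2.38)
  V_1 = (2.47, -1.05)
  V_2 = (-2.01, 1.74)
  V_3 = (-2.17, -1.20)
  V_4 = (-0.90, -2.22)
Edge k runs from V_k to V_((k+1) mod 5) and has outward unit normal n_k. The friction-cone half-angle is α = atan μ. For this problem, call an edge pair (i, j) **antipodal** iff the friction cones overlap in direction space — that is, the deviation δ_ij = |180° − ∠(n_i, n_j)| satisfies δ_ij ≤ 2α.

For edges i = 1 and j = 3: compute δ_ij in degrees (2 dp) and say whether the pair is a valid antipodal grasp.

α = atan 0.45 = 24.23°;  2α = 48.46°
edge 1: e_1 = (-4.48, +2.79);  n_1 = (+0.5286, +0.8488)
edge 3: e_3 = (+1.27, -1.02);  n_3 = (-0.6262, -0.7797)
∠(n_1, n_3) = 173.14°
δ = |180° − 173.14°| = 6.86°
6.86° ≤ 2α = 48.46°  →  valid

δ = 6.86°, valid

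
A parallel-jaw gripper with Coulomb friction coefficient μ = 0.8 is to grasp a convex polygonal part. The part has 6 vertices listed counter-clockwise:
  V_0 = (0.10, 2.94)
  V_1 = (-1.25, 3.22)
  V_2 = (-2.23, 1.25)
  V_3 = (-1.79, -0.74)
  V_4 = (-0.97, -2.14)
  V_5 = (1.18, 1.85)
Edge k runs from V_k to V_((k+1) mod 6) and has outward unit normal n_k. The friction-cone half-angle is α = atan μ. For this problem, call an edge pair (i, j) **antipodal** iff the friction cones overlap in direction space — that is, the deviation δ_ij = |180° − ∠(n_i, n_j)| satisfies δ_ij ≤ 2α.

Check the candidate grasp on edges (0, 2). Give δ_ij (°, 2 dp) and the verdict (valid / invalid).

α = atan 0.8 = 38.66°;  2α = 77.32°
edge 0: e_0 = (-1.35, +0.28);  n_0 = (+0.2031, +0.9792)
edge 2: e_2 = (+0.44, -1.99);  n_2 = (-0.9764, -0.2159)
∠(n_0, n_2) = 114.19°
δ = |180° − 114.19°| = 65.81°
65.81° ≤ 2α = 77.32°  →  valid

δ = 65.81°, valid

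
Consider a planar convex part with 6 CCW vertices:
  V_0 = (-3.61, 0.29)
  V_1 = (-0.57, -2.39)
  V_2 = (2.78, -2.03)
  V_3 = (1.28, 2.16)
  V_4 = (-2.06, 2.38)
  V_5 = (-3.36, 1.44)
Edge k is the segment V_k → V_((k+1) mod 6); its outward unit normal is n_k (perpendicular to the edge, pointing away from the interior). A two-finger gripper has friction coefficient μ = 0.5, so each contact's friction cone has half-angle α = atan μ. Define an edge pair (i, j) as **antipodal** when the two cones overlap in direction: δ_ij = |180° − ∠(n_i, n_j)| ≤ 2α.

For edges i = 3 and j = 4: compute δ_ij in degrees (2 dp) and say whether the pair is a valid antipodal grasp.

α = atan 0.5 = 26.57°;  2α = 53.13°
edge 3: e_3 = (-3.34, +0.22);  n_3 = (+0.0657, +0.9978)
edge 4: e_4 = (-1.30, -0.94);  n_4 = (-0.5859, +0.8104)
∠(n_3, n_4) = 39.64°
δ = |180° − 39.64°| = 140.36°
140.36° > 2α = 53.13°  →  invalid

δ = 140.36°, invalid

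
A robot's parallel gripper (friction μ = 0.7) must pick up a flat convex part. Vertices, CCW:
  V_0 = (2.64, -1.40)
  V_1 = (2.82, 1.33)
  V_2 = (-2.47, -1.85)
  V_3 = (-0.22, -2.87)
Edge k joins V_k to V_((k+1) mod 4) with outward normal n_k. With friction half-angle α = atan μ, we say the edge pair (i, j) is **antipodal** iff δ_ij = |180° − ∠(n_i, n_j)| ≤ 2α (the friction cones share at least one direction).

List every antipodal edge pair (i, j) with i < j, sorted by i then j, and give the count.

α = atan 0.7 = 34.99°;  2α = 69.98°
n_0 = (+0.9978, -0.0658)
n_1 = (-0.5152, +0.8571)
n_2 = (-0.4129, -0.9108)
n_3 = (+0.4571, -0.8894)
  (0,1): δ = 55.22°  ✓
  (0,2): δ = 69.39°  ✓
  (0,3): δ = 120.97°  ·
  (1,2): δ = 55.40°  ✓
  (1,3): δ = 3.81°  ✓
  (2,3): δ = 128.41°  ·
antipodal pairs: 4

count = 4; pairs: (0,1), (0,2), (1,2), (1,3)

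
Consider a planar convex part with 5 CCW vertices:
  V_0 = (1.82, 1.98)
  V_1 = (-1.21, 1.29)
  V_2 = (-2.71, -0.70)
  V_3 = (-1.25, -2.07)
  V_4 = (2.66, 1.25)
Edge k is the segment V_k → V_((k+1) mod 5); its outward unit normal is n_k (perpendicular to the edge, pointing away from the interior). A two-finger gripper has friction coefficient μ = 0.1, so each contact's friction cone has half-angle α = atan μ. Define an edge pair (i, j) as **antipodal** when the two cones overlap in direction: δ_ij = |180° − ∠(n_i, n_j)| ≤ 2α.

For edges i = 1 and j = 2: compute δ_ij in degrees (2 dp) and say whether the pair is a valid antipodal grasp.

δ = 96.17°, invalid

α = atan 0.1 = 5.71°;  2α = 11.42°
edge 1: e_1 = (-1.50, -1.99);  n_1 = (-0.7986, +0.6019)
edge 2: e_2 = (+1.46, -1.37);  n_2 = (-0.6843, -0.7292)
∠(n_1, n_2) = 83.83°
δ = |180° − 83.83°| = 96.17°
96.17° > 2α = 11.42°  →  invalid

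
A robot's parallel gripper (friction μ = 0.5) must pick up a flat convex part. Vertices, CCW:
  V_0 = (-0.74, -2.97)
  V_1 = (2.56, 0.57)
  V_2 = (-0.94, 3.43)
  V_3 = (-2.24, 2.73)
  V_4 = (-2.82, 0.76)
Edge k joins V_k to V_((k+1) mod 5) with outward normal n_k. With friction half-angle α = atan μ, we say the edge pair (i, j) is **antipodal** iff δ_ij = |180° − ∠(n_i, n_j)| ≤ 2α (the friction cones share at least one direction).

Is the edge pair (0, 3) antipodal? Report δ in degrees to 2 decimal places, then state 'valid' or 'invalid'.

δ = 26.59°, valid

α = atan 0.5 = 26.57°;  2α = 53.13°
edge 0: e_0 = (+3.30, +3.54);  n_0 = (+0.7315, -0.6819)
edge 3: e_3 = (-0.58, -1.97);  n_3 = (-0.9593, +0.2824)
∠(n_0, n_3) = 153.41°
δ = |180° − 153.41°| = 26.59°
26.59° ≤ 2α = 53.13°  →  valid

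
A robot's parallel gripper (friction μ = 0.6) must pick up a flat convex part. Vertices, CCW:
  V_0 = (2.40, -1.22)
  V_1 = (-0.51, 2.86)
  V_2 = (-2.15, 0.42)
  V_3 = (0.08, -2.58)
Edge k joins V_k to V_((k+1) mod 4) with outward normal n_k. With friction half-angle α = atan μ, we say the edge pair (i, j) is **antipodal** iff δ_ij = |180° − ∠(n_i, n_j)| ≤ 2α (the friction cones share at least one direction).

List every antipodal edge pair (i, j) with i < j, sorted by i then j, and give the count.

count = 2; pairs: (0,2), (1,3)

α = atan 0.6 = 30.96°;  2α = 61.93°
n_0 = (+0.8141, +0.5807)
n_1 = (-0.8300, +0.5578)
n_2 = (-0.8026, -0.5966)
n_3 = (+0.5057, -0.8627)
  (0,1): δ = 69.40°  ·
  (0,2): δ = 1.13°  ✓
  (0,3): δ = 84.88°  ·
  (1,2): δ = 109.47°  ·
  (1,3): δ = 25.71°  ✓
  (2,3): δ = 96.25°  ·
antipodal pairs: 2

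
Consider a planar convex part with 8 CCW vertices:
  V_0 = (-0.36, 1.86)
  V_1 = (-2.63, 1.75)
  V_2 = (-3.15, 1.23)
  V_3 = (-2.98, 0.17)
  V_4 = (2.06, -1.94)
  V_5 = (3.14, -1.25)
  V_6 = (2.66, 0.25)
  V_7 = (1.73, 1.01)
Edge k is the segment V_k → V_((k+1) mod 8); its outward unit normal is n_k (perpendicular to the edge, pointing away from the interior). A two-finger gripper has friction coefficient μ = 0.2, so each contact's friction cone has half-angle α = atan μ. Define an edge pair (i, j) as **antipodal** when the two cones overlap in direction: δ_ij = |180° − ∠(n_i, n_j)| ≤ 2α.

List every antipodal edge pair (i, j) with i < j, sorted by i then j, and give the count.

α = atan 0.2 = 11.31°;  2α = 22.62°
n_0 = (-0.0484, +0.9988)
n_1 = (-0.7071, +0.7071)
n_2 = (-0.9874, -0.1584)
n_3 = (-0.3862, -0.9224)
n_4 = (+0.5384, -0.8427)
n_5 = (+0.9524, +0.3048)
n_6 = (+0.6328, +0.7743)
n_7 = (+0.3767, +0.9263)
  (0,1): δ = 137.77°  ·
  (0,2): δ = 83.66°  ·
  (0,3): δ = 25.49°  ·
  (0,4): δ = 29.80°  ·
  (0,5): δ = 104.97°  ·
  (0,6): δ = 137.97°  ·
  (0,7): δ = 155.09°  ·
  (1,2): δ = 125.89°  ·
  (1,3): δ = 67.72°  ·
  (1,4): δ = 12.43°  ✓
  (1,5): δ = 62.74°  ·
  (1,6): δ = 95.74°  ·
  (1,7): δ = 112.87°  ·
  (2,3): δ = 121.83°  ·
  (2,4): δ = 66.54°  ·
  (2,5): δ = 8.63°  ✓
  (2,6): δ = 41.63°  ·
  (2,7): δ = 58.76°  ·
  (3,4): δ = 124.71°  ·
  (3,5): δ = 49.54°  ·
  (3,6): δ = 16.54°  ✓
  (3,7): δ = 0.59°  ✓
  (4,5): δ = 104.83°  ·
  (4,6): δ = 71.83°  ·
  (4,7): δ = 54.71°  ·
  (5,6): δ = 147.00°  ·
  (5,7): δ = 129.88°  ·
  (6,7): δ = 162.88°  ·
antipodal pairs: 4

count = 4; pairs: (1,4), (2,5), (3,6), (3,7)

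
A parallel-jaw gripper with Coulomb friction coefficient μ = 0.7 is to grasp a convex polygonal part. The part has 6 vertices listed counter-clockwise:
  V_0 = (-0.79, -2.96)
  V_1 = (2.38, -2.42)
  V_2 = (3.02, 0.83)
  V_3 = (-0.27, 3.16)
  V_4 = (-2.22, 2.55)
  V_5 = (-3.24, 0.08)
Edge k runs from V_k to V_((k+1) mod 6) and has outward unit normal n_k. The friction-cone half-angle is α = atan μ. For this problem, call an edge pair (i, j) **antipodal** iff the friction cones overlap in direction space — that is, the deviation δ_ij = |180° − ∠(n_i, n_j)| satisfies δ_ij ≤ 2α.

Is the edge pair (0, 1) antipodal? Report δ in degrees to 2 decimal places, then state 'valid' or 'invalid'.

α = atan 0.7 = 34.99°;  2α = 69.98°
edge 0: e_0 = (+3.17, +0.54);  n_0 = (+0.1679, -0.9858)
edge 1: e_1 = (+0.64, +3.25);  n_1 = (+0.9812, -0.1932)
∠(n_0, n_1) = 69.19°
δ = |180° − 69.19°| = 110.81°
110.81° > 2α = 69.98°  →  invalid

δ = 110.81°, invalid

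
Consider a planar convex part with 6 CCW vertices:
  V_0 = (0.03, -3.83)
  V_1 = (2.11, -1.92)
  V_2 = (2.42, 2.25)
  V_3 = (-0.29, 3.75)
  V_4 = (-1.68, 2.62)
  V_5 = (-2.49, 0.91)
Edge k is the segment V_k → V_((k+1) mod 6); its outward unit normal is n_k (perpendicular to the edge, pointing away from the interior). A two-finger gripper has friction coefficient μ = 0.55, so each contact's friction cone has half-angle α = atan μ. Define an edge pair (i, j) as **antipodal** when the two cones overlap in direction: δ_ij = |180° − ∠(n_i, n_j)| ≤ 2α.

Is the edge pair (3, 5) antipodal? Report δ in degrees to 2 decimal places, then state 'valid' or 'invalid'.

α = atan 0.55 = 28.81°;  2α = 57.62°
edge 3: e_3 = (-1.39, -1.13);  n_3 = (-0.6308, +0.7759)
edge 5: e_5 = (+2.52, -4.74);  n_5 = (-0.8830, -0.4694)
∠(n_3, n_5) = 78.89°
δ = |180° − 78.89°| = 101.11°
101.11° > 2α = 57.62°  →  invalid

δ = 101.11°, invalid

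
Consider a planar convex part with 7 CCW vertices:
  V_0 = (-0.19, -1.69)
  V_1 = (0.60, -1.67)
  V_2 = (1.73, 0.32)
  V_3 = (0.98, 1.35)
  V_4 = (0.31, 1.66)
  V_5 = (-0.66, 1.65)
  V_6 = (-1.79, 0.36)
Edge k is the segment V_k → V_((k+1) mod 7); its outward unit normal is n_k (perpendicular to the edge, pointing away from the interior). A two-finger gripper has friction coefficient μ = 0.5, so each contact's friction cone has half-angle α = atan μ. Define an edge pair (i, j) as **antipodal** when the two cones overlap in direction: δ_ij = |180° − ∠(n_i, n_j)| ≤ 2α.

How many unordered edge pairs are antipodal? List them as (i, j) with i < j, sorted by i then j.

α = atan 0.5 = 26.57°;  2α = 53.13°
n_0 = (+0.0253, -0.9997)
n_1 = (+0.8696, -0.4938)
n_2 = (+0.8084, +0.5886)
n_3 = (+0.4199, +0.9076)
n_4 = (-0.0103, +0.9999)
n_5 = (-0.7522, +0.6589)
n_6 = (-0.7883, -0.6153)
  (0,1): δ = 121.04°  ·
  (0,2): δ = 55.39°  ·
  (0,3): δ = 26.28°  ✓
  (0,4): δ = 0.86°  ✓
  (0,5): δ = 47.33°  ✓
  (0,6): δ = 126.52°  ·
  (1,2): δ = 114.35°  ·
  (1,3): δ = 85.24°  ·
  (1,4): δ = 59.82°  ·
  (1,5): δ = 11.63°  ✓
  (1,6): δ = 67.56°  ·
  (2,3): δ = 150.89°  ·
  (2,4): δ = 125.47°  ·
  (2,5): δ = 77.28°  ·
  (2,6): δ = 1.91°  ✓
  (3,4): δ = 154.58°  ·
  (3,5): δ = 106.39°  ·
  (3,6): δ = 27.20°  ✓
  (4,5): δ = 131.81°  ·
  (4,6): δ = 52.62°  ✓
  (5,6): δ = 100.81°  ·
antipodal pairs: 7

count = 7; pairs: (0,3), (0,4), (0,5), (1,5), (2,6), (3,6), (4,6)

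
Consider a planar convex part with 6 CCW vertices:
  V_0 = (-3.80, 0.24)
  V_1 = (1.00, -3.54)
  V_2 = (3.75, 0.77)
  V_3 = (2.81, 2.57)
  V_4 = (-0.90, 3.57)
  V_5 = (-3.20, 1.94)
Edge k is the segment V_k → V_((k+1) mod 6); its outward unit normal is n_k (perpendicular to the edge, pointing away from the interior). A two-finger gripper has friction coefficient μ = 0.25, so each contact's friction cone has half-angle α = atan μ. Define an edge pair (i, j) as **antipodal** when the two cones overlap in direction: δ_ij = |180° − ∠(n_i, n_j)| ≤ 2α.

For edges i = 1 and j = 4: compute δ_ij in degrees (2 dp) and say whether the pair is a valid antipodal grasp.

α = atan 0.25 = 14.04°;  2α = 28.07°
edge 1: e_1 = (+2.75, +4.31);  n_1 = (+0.8430, -0.5379)
edge 4: e_4 = (-2.30, -1.63);  n_4 = (-0.5782, +0.8159)
∠(n_1, n_4) = 157.86°
δ = |180° − 157.86°| = 22.14°
22.14° ≤ 2α = 28.07°  →  valid

δ = 22.14°, valid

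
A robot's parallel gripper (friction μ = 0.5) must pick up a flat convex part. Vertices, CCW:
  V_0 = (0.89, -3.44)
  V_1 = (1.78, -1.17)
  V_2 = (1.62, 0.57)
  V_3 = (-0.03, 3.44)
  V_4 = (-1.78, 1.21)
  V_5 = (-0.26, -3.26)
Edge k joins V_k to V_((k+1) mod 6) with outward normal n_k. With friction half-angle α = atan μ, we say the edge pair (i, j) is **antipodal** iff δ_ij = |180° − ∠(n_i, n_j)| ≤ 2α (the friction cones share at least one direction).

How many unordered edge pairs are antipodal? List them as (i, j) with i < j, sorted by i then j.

α = atan 0.5 = 26.57°;  2α = 53.13°
n_0 = (+0.9310, -0.3650)
n_1 = (+0.9958, +0.0916)
n_2 = (+0.8669, +0.4984)
n_3 = (-0.7867, +0.6174)
n_4 = (-0.9468, -0.3219)
n_5 = (-0.1546, -0.9880)
  (0,1): δ = 153.34°  ·
  (0,2): δ = 128.70°  ·
  (0,3): δ = 16.71°  ✓
  (0,4): δ = 40.19°  ✓
  (0,5): δ = 102.51°  ·
  (1,2): δ = 155.36°  ·
  (1,3): δ = 43.38°  ✓
  (1,4): δ = 13.53°  ✓
  (1,5): δ = 75.85°  ·
  (2,3): δ = 68.02°  ·
  (2,4): δ = 11.11°  ✓
  (2,5): δ = 51.21°  ✓
  (3,4): δ = 123.10°  ·
  (3,5): δ = 60.77°  ·
  (4,5): δ = 117.68°  ·
antipodal pairs: 6

count = 6; pairs: (0,3), (0,4), (1,3), (1,4), (2,4), (2,5)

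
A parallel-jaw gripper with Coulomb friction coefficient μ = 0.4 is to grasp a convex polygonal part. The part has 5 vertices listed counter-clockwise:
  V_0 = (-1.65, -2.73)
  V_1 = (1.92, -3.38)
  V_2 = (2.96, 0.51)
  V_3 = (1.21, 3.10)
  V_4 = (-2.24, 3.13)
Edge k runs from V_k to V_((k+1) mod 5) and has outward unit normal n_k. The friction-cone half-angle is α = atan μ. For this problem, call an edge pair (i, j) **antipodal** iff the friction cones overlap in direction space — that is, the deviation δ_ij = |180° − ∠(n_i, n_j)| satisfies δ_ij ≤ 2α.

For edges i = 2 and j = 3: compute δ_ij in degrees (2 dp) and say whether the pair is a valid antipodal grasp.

δ = 124.54°, invalid

α = atan 0.4 = 21.80°;  2α = 43.60°
edge 2: e_2 = (-1.75, +2.59);  n_2 = (+0.8286, +0.5599)
edge 3: e_3 = (-3.45, +0.03);  n_3 = (+0.0087, +1.0000)
∠(n_2, n_3) = 55.46°
δ = |180° − 55.46°| = 124.54°
124.54° > 2α = 43.60°  →  invalid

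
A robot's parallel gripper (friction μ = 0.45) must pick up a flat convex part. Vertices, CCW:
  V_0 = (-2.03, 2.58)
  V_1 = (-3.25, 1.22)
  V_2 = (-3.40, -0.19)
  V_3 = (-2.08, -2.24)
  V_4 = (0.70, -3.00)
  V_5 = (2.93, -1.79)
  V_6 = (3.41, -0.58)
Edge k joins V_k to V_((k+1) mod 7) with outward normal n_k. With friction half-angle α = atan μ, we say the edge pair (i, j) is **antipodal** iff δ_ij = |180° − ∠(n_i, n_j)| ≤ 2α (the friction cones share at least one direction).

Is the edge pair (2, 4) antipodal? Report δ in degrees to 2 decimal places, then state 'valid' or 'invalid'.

α = atan 0.45 = 24.23°;  2α = 48.46°
edge 2: e_2 = (+1.32, -2.05);  n_2 = (-0.8408, -0.5414)
edge 4: e_4 = (+2.23, +1.21);  n_4 = (+0.4769, -0.8789)
∠(n_2, n_4) = 85.71°
δ = |180° − 85.71°| = 94.29°
94.29° > 2α = 48.46°  →  invalid

δ = 94.29°, invalid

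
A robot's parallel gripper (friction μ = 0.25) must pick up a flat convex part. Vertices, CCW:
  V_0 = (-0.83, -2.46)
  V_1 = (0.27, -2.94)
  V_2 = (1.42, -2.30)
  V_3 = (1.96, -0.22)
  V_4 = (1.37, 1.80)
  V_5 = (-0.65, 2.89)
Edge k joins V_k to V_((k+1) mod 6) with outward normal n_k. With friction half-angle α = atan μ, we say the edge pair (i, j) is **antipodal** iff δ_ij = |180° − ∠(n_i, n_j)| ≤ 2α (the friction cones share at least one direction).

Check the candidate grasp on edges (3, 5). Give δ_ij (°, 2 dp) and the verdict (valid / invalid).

δ = 18.21°, valid

α = atan 0.25 = 14.04°;  2α = 28.07°
edge 3: e_3 = (-0.59, +2.02);  n_3 = (+0.9599, +0.2804)
edge 5: e_5 = (-0.18, -5.35);  n_5 = (-0.9994, +0.0336)
∠(n_3, n_5) = 161.79°
δ = |180° − 161.79°| = 18.21°
18.21° ≤ 2α = 28.07°  →  valid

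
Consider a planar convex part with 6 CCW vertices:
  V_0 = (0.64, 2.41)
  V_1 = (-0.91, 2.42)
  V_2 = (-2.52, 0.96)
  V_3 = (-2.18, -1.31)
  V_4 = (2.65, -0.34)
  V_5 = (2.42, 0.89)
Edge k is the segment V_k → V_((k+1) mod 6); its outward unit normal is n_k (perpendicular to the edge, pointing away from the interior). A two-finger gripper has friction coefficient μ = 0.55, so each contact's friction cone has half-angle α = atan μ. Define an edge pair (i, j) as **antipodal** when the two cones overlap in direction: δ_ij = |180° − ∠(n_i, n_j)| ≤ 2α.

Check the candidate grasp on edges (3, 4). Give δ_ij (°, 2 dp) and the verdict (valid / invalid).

α = atan 0.55 = 28.81°;  2α = 57.62°
edge 3: e_3 = (+4.83, +0.97);  n_3 = (+0.1969, -0.9804)
edge 4: e_4 = (-0.23, +1.23);  n_4 = (+0.9830, +0.1838)
∠(n_3, n_4) = 89.24°
δ = |180° − 89.24°| = 90.76°
90.76° > 2α = 57.62°  →  invalid

δ = 90.76°, invalid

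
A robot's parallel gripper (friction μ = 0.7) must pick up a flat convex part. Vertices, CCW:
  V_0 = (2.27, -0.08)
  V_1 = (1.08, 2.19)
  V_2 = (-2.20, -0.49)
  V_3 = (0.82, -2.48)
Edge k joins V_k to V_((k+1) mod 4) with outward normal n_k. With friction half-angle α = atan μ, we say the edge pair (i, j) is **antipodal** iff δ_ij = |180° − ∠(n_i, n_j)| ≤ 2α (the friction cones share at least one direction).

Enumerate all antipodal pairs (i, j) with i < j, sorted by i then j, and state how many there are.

α = atan 0.7 = 34.99°;  2α = 69.98°
n_0 = (+0.8857, +0.4643)
n_1 = (-0.6327, +0.7744)
n_2 = (-0.5502, -0.8350)
n_3 = (+0.8559, -0.5171)
  (0,1): δ = 78.41°  ·
  (0,2): δ = 28.95°  ✓
  (0,3): δ = 121.20°  ·
  (1,2): δ = 72.63°  ·
  (1,3): δ = 19.61°  ✓
  (2,3): δ = 87.76°  ·
antipodal pairs: 2

count = 2; pairs: (0,2), (1,3)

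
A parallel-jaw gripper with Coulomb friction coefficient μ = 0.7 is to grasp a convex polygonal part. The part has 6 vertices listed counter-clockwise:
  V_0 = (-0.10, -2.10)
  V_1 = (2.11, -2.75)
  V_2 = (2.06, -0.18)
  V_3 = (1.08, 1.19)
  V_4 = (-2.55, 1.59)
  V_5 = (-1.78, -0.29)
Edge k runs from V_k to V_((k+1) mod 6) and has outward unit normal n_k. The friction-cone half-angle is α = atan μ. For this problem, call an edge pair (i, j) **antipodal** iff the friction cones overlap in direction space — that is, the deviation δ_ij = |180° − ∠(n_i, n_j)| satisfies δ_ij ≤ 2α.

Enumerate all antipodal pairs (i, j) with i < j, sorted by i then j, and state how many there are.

α = atan 0.7 = 34.99°;  2α = 69.98°
n_0 = (-0.2822, -0.9594)
n_1 = (+0.9998, +0.0195)
n_2 = (+0.8133, +0.5818)
n_3 = (+0.1095, +0.9940)
n_4 = (-0.9254, -0.3790)
n_5 = (-0.7329, -0.6803)
  (0,1): δ = 72.50°  ·
  (0,2): δ = 38.03°  ✓
  (0,3): δ = 10.10°  ✓
  (0,4): δ = 128.66°  ·
  (0,5): δ = 149.26°  ·
  (1,2): δ = 145.54°  ·
  (1,3): δ = 97.40°  ·
  (1,4): δ = 21.16°  ✓
  (1,5): δ = 41.75°  ✓
  (2,3): δ = 131.87°  ·
  (2,4): δ = 13.30°  ✓
  (2,5): δ = 7.29°  ✓
  (3,4): δ = 61.44°  ✓
  (3,5): δ = 40.85°  ✓
  (4,5): δ = 159.41°  ·
antipodal pairs: 8

count = 8; pairs: (0,2), (0,3), (1,4), (1,5), (2,4), (2,5), (3,4), (3,5)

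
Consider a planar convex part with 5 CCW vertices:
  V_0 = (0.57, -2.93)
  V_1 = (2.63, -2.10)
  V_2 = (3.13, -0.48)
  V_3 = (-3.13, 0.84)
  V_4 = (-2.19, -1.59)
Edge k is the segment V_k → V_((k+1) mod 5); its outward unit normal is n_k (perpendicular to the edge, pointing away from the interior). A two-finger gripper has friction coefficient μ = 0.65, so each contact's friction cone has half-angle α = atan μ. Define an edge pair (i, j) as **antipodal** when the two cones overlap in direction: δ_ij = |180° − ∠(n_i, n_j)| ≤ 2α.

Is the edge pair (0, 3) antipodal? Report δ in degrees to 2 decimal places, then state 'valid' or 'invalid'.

δ = 89.20°, invalid

α = atan 0.65 = 33.02°;  2α = 66.05°
edge 0: e_0 = (+2.06, +0.83);  n_0 = (+0.3737, -0.9275)
edge 3: e_3 = (+0.94, -2.43);  n_3 = (-0.9327, -0.3608)
∠(n_0, n_3) = 90.80°
δ = |180° − 90.80°| = 89.20°
89.20° > 2α = 66.05°  →  invalid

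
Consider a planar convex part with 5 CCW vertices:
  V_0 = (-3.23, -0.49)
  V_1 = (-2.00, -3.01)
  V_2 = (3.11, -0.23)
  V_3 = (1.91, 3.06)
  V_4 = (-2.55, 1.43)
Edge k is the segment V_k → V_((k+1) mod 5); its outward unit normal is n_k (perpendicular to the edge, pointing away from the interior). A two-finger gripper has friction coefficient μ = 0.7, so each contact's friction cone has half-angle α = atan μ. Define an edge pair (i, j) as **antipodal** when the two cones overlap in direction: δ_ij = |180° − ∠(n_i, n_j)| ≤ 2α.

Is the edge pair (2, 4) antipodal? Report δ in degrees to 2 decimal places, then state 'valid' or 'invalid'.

δ = 39.54°, valid

α = atan 0.7 = 34.99°;  2α = 69.98°
edge 2: e_2 = (-1.20, +3.29);  n_2 = (+0.9395, +0.3427)
edge 4: e_4 = (-0.68, -1.92);  n_4 = (-0.9426, +0.3338)
∠(n_2, n_4) = 140.46°
δ = |180° − 140.46°| = 39.54°
39.54° ≤ 2α = 69.98°  →  valid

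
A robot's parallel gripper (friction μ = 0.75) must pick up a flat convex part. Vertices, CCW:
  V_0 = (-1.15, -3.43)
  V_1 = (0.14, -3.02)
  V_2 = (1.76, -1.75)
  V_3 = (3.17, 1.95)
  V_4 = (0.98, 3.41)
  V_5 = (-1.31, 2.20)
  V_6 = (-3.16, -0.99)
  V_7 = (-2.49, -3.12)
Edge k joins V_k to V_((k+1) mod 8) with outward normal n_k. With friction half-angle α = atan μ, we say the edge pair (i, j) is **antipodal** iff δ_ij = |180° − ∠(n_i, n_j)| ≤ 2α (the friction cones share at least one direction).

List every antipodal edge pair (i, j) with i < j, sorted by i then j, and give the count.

count = 14; pairs: (0,3), (0,4), (0,5), (1,3), (1,4), (1,5), (1,6), (2,4), (2,5), (2,6), (3,6), (3,7), (4,7), (5,7)

α = atan 0.75 = 36.87°;  2α = 73.74°
n_0 = (+0.3029, -0.9530)
n_1 = (+0.6170, -0.7870)
n_2 = (+0.9344, -0.3561)
n_3 = (+0.5547, +0.8321)
n_4 = (-0.4672, +0.8842)
n_5 = (-0.8651, +0.5017)
n_6 = (-0.9539, -0.3001)
n_7 = (-0.2254, -0.9743)
  (0,1): δ = 159.54°  ·
  (0,2): δ = 128.49°  ·
  (0,3): δ = 51.32°  ✓
  (0,4): δ = 10.22°  ✓
  (0,5): δ = 42.26°  ✓
  (0,6): δ = 89.83°  ·
  (0,7): δ = 149.34°  ·
  (1,2): δ = 148.96°  ·
  (1,3): δ = 71.78°  ✓
  (1,4): δ = 10.24°  ✓
  (1,5): δ = 21.79°  ✓
  (1,6): δ = 69.37°  ✓
  (1,7): δ = 128.88°  ·
  (2,3): δ = 102.83°  ·
  (2,4): δ = 41.29°  ✓
  (2,5): δ = 9.25°  ✓
  (2,6): δ = 38.32°  ✓
  (2,7): δ = 97.84°  ·
  (3,4): δ = 118.46°  ·
  (3,5): δ = 86.42°  ·
  (3,6): δ = 38.85°  ✓
  (3,7): δ = 20.66°  ✓
  (4,5): δ = 147.96°  ·
  (4,6): δ = 100.39°  ·
  (4,7): δ = 40.88°  ✓
  (5,6): δ = 132.43°  ·
  (5,7): δ = 72.91°  ✓
  (6,7): δ = 120.49°  ·
antipodal pairs: 14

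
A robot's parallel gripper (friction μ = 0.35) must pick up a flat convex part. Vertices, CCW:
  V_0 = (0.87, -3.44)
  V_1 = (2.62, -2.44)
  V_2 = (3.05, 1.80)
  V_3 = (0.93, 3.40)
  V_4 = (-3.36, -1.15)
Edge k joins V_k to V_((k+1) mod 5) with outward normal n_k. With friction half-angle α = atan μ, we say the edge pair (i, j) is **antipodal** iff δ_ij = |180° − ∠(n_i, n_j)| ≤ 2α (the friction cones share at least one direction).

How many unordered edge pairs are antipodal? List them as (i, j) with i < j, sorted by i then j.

α = atan 0.35 = 19.29°;  2α = 38.58°
n_0 = (+0.4961, -0.8682)
n_1 = (+0.9949, -0.1009)
n_2 = (+0.6024, +0.7982)
n_3 = (-0.7276, +0.6860)
n_4 = (-0.4761, -0.8794)
  (0,1): δ = 125.54°  ·
  (0,2): δ = 66.79°  ·
  (0,3): δ = 16.94°  ✓
  (0,4): δ = 121.83°  ·
  (1,2): δ = 121.25°  ·
  (1,3): δ = 37.52°  ✓
  (1,4): δ = 67.36°  ·
  (2,3): δ = 96.27°  ·
  (2,4): δ = 8.61°  ✓
  (3,4): δ = 75.11°  ·
antipodal pairs: 3

count = 3; pairs: (0,3), (1,3), (2,4)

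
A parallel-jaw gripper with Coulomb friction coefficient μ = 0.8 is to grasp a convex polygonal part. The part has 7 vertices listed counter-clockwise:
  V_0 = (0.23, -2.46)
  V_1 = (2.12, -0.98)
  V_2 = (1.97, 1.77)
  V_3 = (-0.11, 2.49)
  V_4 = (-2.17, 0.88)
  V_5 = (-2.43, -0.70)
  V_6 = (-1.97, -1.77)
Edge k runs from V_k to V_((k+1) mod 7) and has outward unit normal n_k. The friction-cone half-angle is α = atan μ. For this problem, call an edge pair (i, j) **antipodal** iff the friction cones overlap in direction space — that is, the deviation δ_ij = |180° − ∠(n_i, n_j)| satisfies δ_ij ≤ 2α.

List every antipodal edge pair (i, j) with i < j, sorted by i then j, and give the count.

α = atan 0.8 = 38.66°;  2α = 77.32°
n_0 = (+0.6165, -0.7873)
n_1 = (+0.9985, +0.0545)
n_2 = (+0.3271, +0.9450)
n_3 = (-0.6158, +0.7879)
n_4 = (-0.9867, +0.1624)
n_5 = (-0.9187, -0.3950)
n_6 = (-0.2993, -0.9542)
  (0,1): δ = 124.94°  ·
  (0,2): δ = 57.16°  ✓
  (0,3): δ = 0.05°  ✓
  (0,4): δ = 42.59°  ✓
  (0,5): δ = 75.20°  ✓
  (0,6): δ = 124.52°  ·
  (1,2): δ = 112.22°  ·
  (1,3): δ = 55.11°  ✓
  (1,4): δ = 12.47°  ✓
  (1,5): δ = 20.14°  ✓
  (1,6): δ = 69.46°  ✓
  (2,3): δ = 122.90°  ·
  (2,4): δ = 80.25°  ·
  (2,5): δ = 47.64°  ✓
  (2,6): δ = 1.68°  ✓
  (3,4): δ = 137.35°  ·
  (3,5): δ = 104.75°  ·
  (3,6): δ = 55.42°  ✓
  (4,5): δ = 147.39°  ·
  (4,6): δ = 98.07°  ·
  (5,6): δ = 130.68°  ·
antipodal pairs: 11

count = 11; pairs: (0,2), (0,3), (0,4), (0,5), (1,3), (1,4), (1,5), (1,6), (2,5), (2,6), (3,6)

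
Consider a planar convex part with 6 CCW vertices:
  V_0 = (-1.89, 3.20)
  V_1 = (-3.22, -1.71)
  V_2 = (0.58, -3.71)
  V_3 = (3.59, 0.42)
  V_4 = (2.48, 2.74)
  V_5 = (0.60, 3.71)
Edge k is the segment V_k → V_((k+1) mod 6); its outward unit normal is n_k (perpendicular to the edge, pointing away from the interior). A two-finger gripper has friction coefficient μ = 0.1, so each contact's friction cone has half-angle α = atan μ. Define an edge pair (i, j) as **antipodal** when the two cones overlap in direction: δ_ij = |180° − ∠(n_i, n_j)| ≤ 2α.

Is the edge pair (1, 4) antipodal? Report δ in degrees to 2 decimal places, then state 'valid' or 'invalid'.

α = atan 0.1 = 5.71°;  2α = 11.42°
edge 1: e_1 = (+3.80, -2.00);  n_1 = (-0.4657, -0.8849)
edge 4: e_4 = (-1.88, +0.97);  n_4 = (+0.4585, +0.8887)
∠(n_1, n_4) = 179.53°
δ = |180° − 179.53°| = 0.47°
0.47° ≤ 2α = 11.42°  →  valid

δ = 0.47°, valid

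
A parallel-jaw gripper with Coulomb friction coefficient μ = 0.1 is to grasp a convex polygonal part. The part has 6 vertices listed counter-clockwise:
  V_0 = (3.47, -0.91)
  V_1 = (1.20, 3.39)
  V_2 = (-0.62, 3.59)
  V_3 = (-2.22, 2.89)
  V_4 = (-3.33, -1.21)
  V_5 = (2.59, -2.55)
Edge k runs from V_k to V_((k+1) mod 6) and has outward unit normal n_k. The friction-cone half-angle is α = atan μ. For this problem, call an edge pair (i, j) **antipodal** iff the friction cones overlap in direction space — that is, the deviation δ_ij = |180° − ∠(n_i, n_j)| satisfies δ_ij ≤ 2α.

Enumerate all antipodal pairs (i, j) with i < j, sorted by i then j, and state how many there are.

count = 1; pairs: (1,4)

α = atan 0.1 = 5.71°;  2α = 11.42°
n_0 = (+0.8843, +0.4668)
n_1 = (+0.1092, +0.9940)
n_2 = (-0.4008, +0.9162)
n_3 = (-0.9653, +0.2613)
n_4 = (-0.2208, -0.9753)
n_5 = (+0.8812, -0.4728)
  (0,1): δ = 124.10°  ·
  (0,2): δ = 94.20°  ·
  (0,3): δ = 42.98°  ·
  (0,4): δ = 49.42°  ·
  (0,5): δ = 123.95°  ·
  (1,2): δ = 150.10°  ·
  (1,3): δ = 98.88°  ·
  (1,4): δ = 6.48°  ✓
  (1,5): δ = 68.05°  ·
  (2,3): δ = 128.78°  ·
  (2,4): δ = 36.38°  ·
  (2,5): δ = 38.15°  ·
  (3,4): δ = 87.61°  ·
  (3,5): δ = 13.07°  ·
  (4,5): δ = 105.46°  ·
antipodal pairs: 1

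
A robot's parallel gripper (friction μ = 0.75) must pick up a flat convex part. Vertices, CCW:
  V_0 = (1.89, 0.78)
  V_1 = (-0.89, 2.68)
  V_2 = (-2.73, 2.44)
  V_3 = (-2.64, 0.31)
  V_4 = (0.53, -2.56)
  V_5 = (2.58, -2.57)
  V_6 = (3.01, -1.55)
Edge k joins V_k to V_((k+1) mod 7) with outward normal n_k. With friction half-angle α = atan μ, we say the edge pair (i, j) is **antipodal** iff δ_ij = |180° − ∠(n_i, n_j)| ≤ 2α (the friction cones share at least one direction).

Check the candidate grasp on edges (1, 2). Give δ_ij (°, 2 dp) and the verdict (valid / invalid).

α = atan 0.75 = 36.87°;  2α = 73.74°
edge 1: e_1 = (-1.84, -0.24);  n_1 = (-0.1293, +0.9916)
edge 2: e_2 = (+0.09, -2.13);  n_2 = (-0.9991, -0.0422)
∠(n_1, n_2) = 84.99°
δ = |180° − 84.99°| = 95.01°
95.01° > 2α = 73.74°  →  invalid

δ = 95.01°, invalid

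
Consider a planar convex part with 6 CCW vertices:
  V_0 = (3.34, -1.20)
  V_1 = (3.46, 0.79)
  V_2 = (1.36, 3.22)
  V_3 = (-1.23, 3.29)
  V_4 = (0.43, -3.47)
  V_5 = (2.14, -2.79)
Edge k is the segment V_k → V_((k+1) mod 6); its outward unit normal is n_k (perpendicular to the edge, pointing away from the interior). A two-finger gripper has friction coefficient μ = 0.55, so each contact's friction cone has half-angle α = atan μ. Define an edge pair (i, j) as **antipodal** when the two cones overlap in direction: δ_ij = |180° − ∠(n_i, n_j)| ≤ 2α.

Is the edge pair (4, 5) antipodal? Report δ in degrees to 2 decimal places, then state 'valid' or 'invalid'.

α = atan 0.55 = 28.81°;  2α = 57.62°
edge 4: e_4 = (+1.71, +0.68);  n_4 = (+0.3695, -0.9292)
edge 5: e_5 = (+1.20, +1.59);  n_5 = (+0.7982, -0.6024)
∠(n_4, n_5) = 31.27°
δ = |180° − 31.27°| = 148.73°
148.73° > 2α = 57.62°  →  invalid

δ = 148.73°, invalid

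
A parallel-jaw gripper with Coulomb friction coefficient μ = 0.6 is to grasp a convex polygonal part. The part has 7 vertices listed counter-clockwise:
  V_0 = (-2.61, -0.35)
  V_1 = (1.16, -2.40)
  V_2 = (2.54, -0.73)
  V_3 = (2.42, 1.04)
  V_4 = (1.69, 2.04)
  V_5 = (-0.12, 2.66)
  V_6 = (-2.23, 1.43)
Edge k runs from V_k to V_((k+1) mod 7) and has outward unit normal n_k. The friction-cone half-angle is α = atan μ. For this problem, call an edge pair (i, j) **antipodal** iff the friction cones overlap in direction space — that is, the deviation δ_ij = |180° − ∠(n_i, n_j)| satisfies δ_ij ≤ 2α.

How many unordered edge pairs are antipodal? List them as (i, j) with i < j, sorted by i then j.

count = 8; pairs: (0,2), (0,3), (0,4), (0,5), (1,5), (1,6), (2,6), (3,6)

α = atan 0.6 = 30.96°;  2α = 61.93°
n_0 = (-0.4777, -0.8785)
n_1 = (+0.7709, -0.6370)
n_2 = (+0.9977, +0.0676)
n_3 = (+0.8077, +0.5896)
n_4 = (+0.3241, +0.9460)
n_5 = (-0.5036, +0.8639)
n_6 = (-0.9780, +0.2088)
  (0,1): δ = 101.03°  ·
  (0,2): δ = 57.59°  ✓
  (0,3): δ = 25.33°  ✓
  (0,4): δ = 9.63°  ✓
  (0,5): δ = 58.78°  ✓
  (0,6): δ = 106.49°  ·
  (1,2): δ = 136.55°  ·
  (1,3): δ = 104.30°  ·
  (1,4): δ = 69.34°  ·
  (1,5): δ = 20.19°  ✓
  (1,6): δ = 27.52°  ✓
  (2,3): δ = 147.75°  ·
  (2,4): δ = 112.79°  ·
  (2,5): δ = 63.64°  ·
  (2,6): δ = 15.93°  ✓
  (3,4): δ = 145.04°  ·
  (3,5): δ = 95.89°  ·
  (3,6): δ = 48.18°  ✓
  (4,5): δ = 130.85°  ·
  (4,6): δ = 83.14°  ·
  (5,6): δ = 132.29°  ·
antipodal pairs: 8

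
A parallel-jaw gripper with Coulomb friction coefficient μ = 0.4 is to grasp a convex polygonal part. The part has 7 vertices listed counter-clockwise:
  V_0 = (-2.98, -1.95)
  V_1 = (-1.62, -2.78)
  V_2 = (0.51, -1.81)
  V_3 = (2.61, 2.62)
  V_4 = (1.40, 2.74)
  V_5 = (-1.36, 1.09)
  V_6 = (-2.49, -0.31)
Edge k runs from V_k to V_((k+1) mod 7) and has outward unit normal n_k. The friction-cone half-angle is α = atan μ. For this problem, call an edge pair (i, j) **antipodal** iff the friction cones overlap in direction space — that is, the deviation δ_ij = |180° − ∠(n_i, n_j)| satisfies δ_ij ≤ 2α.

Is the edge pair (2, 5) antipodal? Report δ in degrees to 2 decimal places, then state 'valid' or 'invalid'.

δ = 13.55°, valid

α = atan 0.4 = 21.80°;  2α = 43.60°
edge 2: e_2 = (+2.10, +4.43);  n_2 = (+0.9036, -0.4283)
edge 5: e_5 = (-1.13, -1.40);  n_5 = (-0.7782, +0.6281)
∠(n_2, n_5) = 166.45°
δ = |180° − 166.45°| = 13.55°
13.55° ≤ 2α = 43.60°  →  valid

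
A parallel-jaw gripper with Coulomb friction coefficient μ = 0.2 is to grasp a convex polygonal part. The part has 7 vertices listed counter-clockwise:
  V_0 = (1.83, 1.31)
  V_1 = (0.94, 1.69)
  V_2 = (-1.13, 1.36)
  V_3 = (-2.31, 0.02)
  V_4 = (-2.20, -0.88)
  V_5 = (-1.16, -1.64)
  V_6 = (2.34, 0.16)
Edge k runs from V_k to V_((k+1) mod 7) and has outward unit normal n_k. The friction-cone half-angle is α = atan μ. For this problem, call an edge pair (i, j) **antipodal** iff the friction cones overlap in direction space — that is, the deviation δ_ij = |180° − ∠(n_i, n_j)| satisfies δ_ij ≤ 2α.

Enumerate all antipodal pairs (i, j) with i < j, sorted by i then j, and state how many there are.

α = atan 0.2 = 11.31°;  2α = 22.62°
n_0 = (+0.3927, +0.9197)
n_1 = (-0.1574, +0.9875)
n_2 = (-0.7505, +0.6609)
n_3 = (-0.9926, -0.1213)
n_4 = (-0.5900, -0.8074)
n_5 = (+0.4573, -0.8893)
n_6 = (+0.9141, +0.4054)
  (0,1): δ = 147.82°  ·
  (0,2): δ = 108.25°  ·
  (0,3): δ = 59.91°  ·
  (0,4): δ = 13.04°  ✓
  (0,5): δ = 50.34°  ·
  (0,6): δ = 137.04°  ·
  (1,2): δ = 140.42°  ·
  (1,3): δ = 92.09°  ·
  (1,4): δ = 45.22°  ·
  (1,5): δ = 18.16°  ✓
  (1,6): δ = 104.86°  ·
  (2,3): δ = 131.66°  ·
  (2,4): δ = 84.79°  ·
  (2,5): δ = 21.42°  ✓
  (2,6): δ = 65.28°  ·
  (3,4): δ = 133.13°  ·
  (3,5): δ = 69.75°  ·
  (3,6): δ = 16.95°  ✓
  (4,5): δ = 116.63°  ·
  (4,6): δ = 29.93°  ·
  (5,6): δ = 93.30°  ·
antipodal pairs: 4

count = 4; pairs: (0,4), (1,5), (2,5), (3,6)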